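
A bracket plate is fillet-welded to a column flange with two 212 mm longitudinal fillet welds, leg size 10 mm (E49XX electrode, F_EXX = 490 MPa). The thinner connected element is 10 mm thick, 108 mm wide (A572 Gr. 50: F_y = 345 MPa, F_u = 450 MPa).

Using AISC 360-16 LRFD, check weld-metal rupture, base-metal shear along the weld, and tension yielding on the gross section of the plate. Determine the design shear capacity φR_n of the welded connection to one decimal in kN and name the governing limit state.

Weld metal: throat = 0.707×10 = 7.07 mm, L = 2×212 = 424 mm. φR_n = 0.75 × 0.6 × 490 × 7.07 × 424 = 661.0 kN.
Base metal shear (10 mm plate): yield φR_n = 1.0×0.6×345×10×424 = 877.7 kN; rupture φR_n = 0.75×0.6×450×10×424 = 858.6 kN; take 858.6 kN (rupture).
Tension yield (gross): A_g = 108×10 = 1080 mm². φR_n = 0.90 × 345 × 1080 = 335.3 kN.
Governing: min(661.0, 858.6, 335.3) = 335.3 kN → gross-section yield.

335.3 kN (gross-section yield governs)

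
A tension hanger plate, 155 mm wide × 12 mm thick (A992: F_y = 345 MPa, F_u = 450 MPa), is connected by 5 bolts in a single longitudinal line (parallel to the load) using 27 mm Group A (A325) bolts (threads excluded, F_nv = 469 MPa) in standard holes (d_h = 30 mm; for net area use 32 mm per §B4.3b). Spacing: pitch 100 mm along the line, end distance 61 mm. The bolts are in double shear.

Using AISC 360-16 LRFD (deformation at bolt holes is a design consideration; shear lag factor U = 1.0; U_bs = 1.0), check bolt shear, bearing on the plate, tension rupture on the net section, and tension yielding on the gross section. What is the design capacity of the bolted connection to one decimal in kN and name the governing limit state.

Bolt shear: A_b = π(27)²/4 = 572.56 mm². φR_n = 0.75 × 469 × 572.56 × 5 × 2 = 2014.0 kN.
Bearing (12 mm plate, F_u = 450 MPa): end bolts L_c = 61 − 30/2 = 46, R_n = min(1.2×46×12×450, 2.4×27×12×450) = 298.08 kN/bolt; interior L_c = 100 − 30 = 70, R_n = 349.92 kN/bolt. φR_n = 0.75 × (1×298.08 + 4×349.92) = 1273.3 kN.
Tension rupture (net): A_n = (155 − 1×32)×12 = 1476 mm² (U = 1.0, A_e = A_n). φR_n = 0.75 × 450 × 1476 = 498.2 kN.
Tension yield (gross): A_g = 155×12 = 1860 mm². φR_n = 0.90 × 345 × 1860 = 577.5 kN.
Governing: min(2014.0, 1273.3, 498.2, 577.5) = 498.2 kN → net-section rupture.

498.2 kN (net-section rupture governs)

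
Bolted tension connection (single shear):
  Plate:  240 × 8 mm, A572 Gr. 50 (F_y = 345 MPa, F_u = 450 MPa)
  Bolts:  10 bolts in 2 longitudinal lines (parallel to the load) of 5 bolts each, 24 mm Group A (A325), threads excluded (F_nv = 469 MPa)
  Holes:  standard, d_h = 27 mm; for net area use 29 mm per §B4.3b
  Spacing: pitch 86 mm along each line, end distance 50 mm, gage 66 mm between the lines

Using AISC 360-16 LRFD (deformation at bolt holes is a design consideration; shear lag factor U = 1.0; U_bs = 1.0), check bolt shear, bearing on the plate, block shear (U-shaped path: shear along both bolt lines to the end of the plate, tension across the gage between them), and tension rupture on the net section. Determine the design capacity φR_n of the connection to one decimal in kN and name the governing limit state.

Bolt shear: A_b = π(24)²/4 = 452.39 mm². φR_n = 0.75 × 469 × 452.39 × 10 × 1 = 1591.3 kN.
Bearing (8 mm plate, F_u = 450 MPa): end bolts L_c = 50 − 27/2 = 36.5, R_n = min(1.2×36.5×8×450, 2.4×24×8×450) = 157.68 kN/bolt; interior L_c = 86 − 27 = 59, R_n = 207.36 kN/bolt. φR_n = 0.75 × (2×157.68 + 8×207.36) = 1480.7 kN.
Block shear: shear path 2×[50+4×86] = 2×394 mm, A_gv = 6304, A_nv = 2×(394 − 4.5×29)×8 = 4216 mm²; tension across gage: (66 − 1×29)×8 = 296 mm². R_n = min(0.6×450×4216, 0.6×345×6304) + 1.0×450×296 = min(1138.3, 1304.9) + 133.2 = 1271.5 kN. φR_n = 0.75 × 1271.5 = 953.6 kN.
Tension rupture (net): A_n = (240 − 2×29)×8 = 1456 mm² (U = 1.0, A_e = A_n). φR_n = 0.75 × 450 × 1456 = 491.4 kN.
Governing: min(1591.3, 1480.7, 953.6, 491.4) = 491.4 kN → net-section rupture.

491.4 kN (net-section rupture governs)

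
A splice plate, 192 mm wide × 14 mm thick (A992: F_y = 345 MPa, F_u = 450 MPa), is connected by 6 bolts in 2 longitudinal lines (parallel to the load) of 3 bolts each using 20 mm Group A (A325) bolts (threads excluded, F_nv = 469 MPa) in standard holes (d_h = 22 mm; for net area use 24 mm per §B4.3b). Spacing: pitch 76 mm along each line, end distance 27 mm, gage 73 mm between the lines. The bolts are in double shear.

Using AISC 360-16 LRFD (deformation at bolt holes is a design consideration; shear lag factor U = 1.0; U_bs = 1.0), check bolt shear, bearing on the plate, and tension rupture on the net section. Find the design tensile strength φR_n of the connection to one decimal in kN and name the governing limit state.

Bolt shear: A_b = π(20)²/4 = 314.16 mm². φR_n = 0.75 × 469 × 314.16 × 6 × 2 = 1326.1 kN.
Bearing (14 mm plate, F_u = 450 MPa): end bolts L_c = 27 − 22/2 = 16, R_n = min(1.2×16×14×450, 2.4×20×14×450) = 120.96 kN/bolt; interior L_c = 76 − 22 = 54, R_n = 302.4 kN/bolt. φR_n = 0.75 × (2×120.96 + 4×302.4) = 1088.6 kN.
Tension rupture (net): A_n = (192 − 2×24)×14 = 2016 mm² (U = 1.0, A_e = A_n). φR_n = 0.75 × 450 × 2016 = 680.4 kN.
Governing: min(1326.1, 1088.6, 680.4) = 680.4 kN → net-section rupture.

680.4 kN (net-section rupture governs)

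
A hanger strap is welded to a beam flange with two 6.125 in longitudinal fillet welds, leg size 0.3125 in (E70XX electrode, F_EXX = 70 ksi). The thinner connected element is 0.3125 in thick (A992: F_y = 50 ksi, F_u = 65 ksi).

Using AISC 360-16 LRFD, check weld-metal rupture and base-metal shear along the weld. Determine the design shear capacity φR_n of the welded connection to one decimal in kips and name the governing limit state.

85.3 kips (weld metal governs)

Weld metal: throat = 0.707×0.3125 = 0.22094 in, L = 2×6.125 = 12.25 in. φR_n = 0.75 × 0.6 × 70 × 0.22094 × 12.25 = 85.3 kips.
Base metal shear (0.3125 in plate): yield φR_n = 1.0×0.6×50×0.3125×12.25 = 114.8 kips; rupture φR_n = 0.75×0.6×65×0.3125×12.25 = 112.0 kips; take 112.0 kips (rupture).
Governing: min(85.3, 112.0) = 85.3 kips → weld metal.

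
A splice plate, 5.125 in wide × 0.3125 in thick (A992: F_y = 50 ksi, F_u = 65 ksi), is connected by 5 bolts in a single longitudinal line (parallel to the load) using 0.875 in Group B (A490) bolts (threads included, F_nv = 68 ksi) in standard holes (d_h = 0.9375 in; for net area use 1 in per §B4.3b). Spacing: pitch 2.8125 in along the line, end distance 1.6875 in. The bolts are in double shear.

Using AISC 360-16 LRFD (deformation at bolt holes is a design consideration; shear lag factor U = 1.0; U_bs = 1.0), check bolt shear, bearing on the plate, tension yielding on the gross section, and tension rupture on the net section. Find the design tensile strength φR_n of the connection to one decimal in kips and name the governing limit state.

62.8 kips (net-section rupture governs)

Bolt shear: A_b = π(0.875)²/4 = 0.60132 in². φR_n = 0.75 × 68 × 0.60132 × 5 × 2 = 306.7 kips.
Bearing (0.3125 in plate, F_u = 65 ksi): end bolts L_c = 1.6875 − 0.9375/2 = 1.21875, R_n = min(1.2×1.21875×0.3125×65, 2.4×0.875×0.3125×65) = 29.707 kips/bolt; interior L_c = 2.8125 − 0.9375 = 1.875, R_n = 42.656 kips/bolt. φR_n = 0.75 × (1×29.707 + 4×42.656) = 150.2 kips.
Tension yield (gross): A_g = 5.125×0.3125 = 1.6016 in². φR_n = 0.90 × 50 × 1.6016 = 72.1 kips.
Tension rupture (net): A_n = (5.125 − 1×1)×0.3125 = 1.2891 in² (U = 1.0, A_e = A_n). φR_n = 0.75 × 65 × 1.2891 = 62.8 kips.
Governing: min(306.7, 150.2, 72.1, 62.8) = 62.8 kips → net-section rupture.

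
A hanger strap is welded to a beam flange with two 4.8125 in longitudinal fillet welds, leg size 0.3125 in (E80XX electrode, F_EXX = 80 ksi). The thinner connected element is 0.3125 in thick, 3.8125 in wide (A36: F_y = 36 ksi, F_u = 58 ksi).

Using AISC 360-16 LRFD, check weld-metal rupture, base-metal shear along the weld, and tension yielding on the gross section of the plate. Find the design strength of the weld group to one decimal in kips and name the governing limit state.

Weld metal: throat = 0.707×0.3125 = 0.22094 in, L = 2×4.8125 = 9.625 in. φR_n = 0.75 × 0.6 × 80 × 0.22094 × 9.625 = 76.6 kips.
Base metal shear (0.3125 in plate): yield φR_n = 1.0×0.6×36×0.3125×9.625 = 65.0 kips; rupture φR_n = 0.75×0.6×58×0.3125×9.625 = 78.5 kips; take 65.0 kips (yield).
Tension yield (gross): A_g = 3.8125×0.3125 = 1.1914 in². φR_n = 0.90 × 36 × 1.1914 = 38.6 kips.
Governing: min(76.6, 65.0, 38.6) = 38.6 kips → gross-section yield.

38.6 kips (gross-section yield governs)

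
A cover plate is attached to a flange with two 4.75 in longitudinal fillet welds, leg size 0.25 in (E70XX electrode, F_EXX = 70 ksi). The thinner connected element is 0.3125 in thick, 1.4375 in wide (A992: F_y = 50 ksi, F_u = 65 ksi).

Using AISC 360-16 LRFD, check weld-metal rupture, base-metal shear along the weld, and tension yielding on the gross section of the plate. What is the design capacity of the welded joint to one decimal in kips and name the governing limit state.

Weld metal: throat = 0.707×0.25 = 0.17675 in, L = 2×4.75 = 9.5 in. φR_n = 0.75 × 0.6 × 70 × 0.17675 × 9.5 = 52.9 kips.
Base metal shear (0.3125 in plate): yield φR_n = 1.0×0.6×50×0.3125×9.5 = 89.1 kips; rupture φR_n = 0.75×0.6×65×0.3125×9.5 = 86.8 kips; take 86.8 kips (rupture).
Tension yield (gross): A_g = 1.4375×0.3125 = 0.44922 in². φR_n = 0.90 × 50 × 0.44922 = 20.2 kips.
Governing: min(52.9, 86.8, 20.2) = 20.2 kips → gross-section yield.

20.2 kips (gross-section yield governs)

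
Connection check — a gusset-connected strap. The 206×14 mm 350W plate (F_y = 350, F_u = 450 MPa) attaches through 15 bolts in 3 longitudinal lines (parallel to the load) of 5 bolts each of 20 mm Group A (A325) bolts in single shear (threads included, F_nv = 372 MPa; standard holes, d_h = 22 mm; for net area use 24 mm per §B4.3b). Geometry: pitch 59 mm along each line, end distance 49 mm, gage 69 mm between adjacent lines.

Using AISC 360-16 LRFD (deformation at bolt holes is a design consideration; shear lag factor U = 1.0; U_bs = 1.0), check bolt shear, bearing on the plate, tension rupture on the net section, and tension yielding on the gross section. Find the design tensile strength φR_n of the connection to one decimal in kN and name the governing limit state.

633.2 kN (net-section rupture governs)

Bolt shear: A_b = π(20)²/4 = 314.16 mm². φR_n = 0.75 × 372 × 314.16 × 15 × 1 = 1314.8 kN.
Bearing (14 mm plate, F_u = 450 MPa): end bolts L_c = 49 − 22/2 = 38, R_n = min(1.2×38×14×450, 2.4×20×14×450) = 287.28 kN/bolt; interior L_c = 59 − 22 = 37, R_n = 279.72 kN/bolt. φR_n = 0.75 × (3×287.28 + 12×279.72) = 3163.9 kN.
Tension rupture (net): A_n = (206 − 3×24)×14 = 1876 mm² (U = 1.0, A_e = A_n). φR_n = 0.75 × 450 × 1876 = 633.2 kN.
Tension yield (gross): A_g = 206×14 = 2884 mm². φR_n = 0.90 × 350 × 2884 = 908.5 kN.
Governing: min(1314.8, 3163.9, 633.2, 908.5) = 633.2 kN → net-section rupture.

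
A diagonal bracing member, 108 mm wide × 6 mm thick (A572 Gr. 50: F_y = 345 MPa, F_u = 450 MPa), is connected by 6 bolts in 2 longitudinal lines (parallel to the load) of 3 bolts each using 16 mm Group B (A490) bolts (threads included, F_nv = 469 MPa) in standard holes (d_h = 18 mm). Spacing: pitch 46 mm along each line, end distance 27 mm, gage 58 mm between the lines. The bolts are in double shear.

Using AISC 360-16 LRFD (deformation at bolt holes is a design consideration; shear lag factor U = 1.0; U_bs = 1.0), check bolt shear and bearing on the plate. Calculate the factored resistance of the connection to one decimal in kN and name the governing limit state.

359.6 kN (bearing governs)

Bolt shear: A_b = π(16)²/4 = 201.06 mm². φR_n = 0.75 × 469 × 201.06 × 6 × 2 = 848.7 kN.
Bearing (6 mm plate, F_u = 450 MPa): end bolts L_c = 27 − 18/2 = 18, R_n = min(1.2×18×6×450, 2.4×16×6×450) = 58.32 kN/bolt; interior L_c = 46 − 18 = 28, R_n = 90.72 kN/bolt. φR_n = 0.75 × (2×58.32 + 4×90.72) = 359.6 kN.
Governing: min(848.7, 359.6) = 359.6 kN → bearing.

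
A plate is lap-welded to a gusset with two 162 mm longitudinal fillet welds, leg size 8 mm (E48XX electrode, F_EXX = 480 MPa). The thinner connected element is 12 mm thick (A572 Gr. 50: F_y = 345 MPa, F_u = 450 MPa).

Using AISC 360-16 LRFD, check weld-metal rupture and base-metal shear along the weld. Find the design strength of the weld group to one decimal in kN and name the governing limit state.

395.8 kN (weld metal governs)

Weld metal: throat = 0.707×8 = 5.656 mm, L = 2×162 = 324 mm. φR_n = 0.75 × 0.6 × 480 × 5.656 × 324 = 395.8 kN.
Base metal shear (12 mm plate): yield φR_n = 1.0×0.6×345×12×324 = 804.8 kN; rupture φR_n = 0.75×0.6×450×12×324 = 787.3 kN; take 787.3 kN (rupture).
Governing: min(395.8, 787.3) = 395.8 kN → weld metal.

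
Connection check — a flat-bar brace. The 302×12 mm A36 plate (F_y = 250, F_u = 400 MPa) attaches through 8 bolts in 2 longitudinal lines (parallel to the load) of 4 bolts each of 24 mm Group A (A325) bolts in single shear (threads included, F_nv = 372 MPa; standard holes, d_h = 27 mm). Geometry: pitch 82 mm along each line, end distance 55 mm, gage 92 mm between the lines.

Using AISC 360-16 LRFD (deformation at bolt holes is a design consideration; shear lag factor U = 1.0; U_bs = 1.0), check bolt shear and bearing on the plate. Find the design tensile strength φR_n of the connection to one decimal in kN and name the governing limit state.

Bolt shear: A_b = π(24)²/4 = 452.39 mm². φR_n = 0.75 × 372 × 452.39 × 8 × 1 = 1009.7 kN.
Bearing (12 mm plate, F_u = 400 MPa): end bolts L_c = 55 − 27/2 = 41.5, R_n = min(1.2×41.5×12×400, 2.4×24×12×400) = 239.04 kN/bolt; interior L_c = 82 − 27 = 55, R_n = 276.48 kN/bolt. φR_n = 0.75 × (2×239.04 + 6×276.48) = 1602.7 kN.
Governing: min(1009.7, 1602.7) = 1009.7 kN → bolt shear.

1009.7 kN (bolt shear governs)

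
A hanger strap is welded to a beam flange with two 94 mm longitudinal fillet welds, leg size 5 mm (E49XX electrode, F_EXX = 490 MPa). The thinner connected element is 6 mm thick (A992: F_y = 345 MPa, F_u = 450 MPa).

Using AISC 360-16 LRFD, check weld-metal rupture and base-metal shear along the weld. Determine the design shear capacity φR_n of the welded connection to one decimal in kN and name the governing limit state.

Weld metal: throat = 0.707×5 = 3.535 mm, L = 2×94 = 188 mm. φR_n = 0.75 × 0.6 × 490 × 3.535 × 188 = 146.5 kN.
Base metal shear (6 mm plate): yield φR_n = 1.0×0.6×345×6×188 = 233.5 kN; rupture φR_n = 0.75×0.6×450×6×188 = 228.4 kN; take 228.4 kN (rupture).
Governing: min(146.5, 228.4) = 146.5 kN → weld metal.

146.5 kN (weld metal governs)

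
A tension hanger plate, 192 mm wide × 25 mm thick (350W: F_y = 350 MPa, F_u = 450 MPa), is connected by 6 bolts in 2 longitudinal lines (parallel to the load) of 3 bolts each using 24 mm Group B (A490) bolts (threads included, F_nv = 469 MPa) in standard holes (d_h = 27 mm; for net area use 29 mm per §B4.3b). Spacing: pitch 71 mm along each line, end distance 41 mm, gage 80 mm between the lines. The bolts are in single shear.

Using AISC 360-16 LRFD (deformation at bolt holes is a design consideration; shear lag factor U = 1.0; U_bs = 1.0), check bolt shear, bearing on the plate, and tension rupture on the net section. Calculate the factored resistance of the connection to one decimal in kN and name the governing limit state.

954.8 kN (bolt shear governs)

Bolt shear: A_b = π(24)²/4 = 452.39 mm². φR_n = 0.75 × 469 × 452.39 × 6 × 1 = 954.8 kN.
Bearing (25 mm plate, F_u = 450 MPa): end bolts L_c = 41 − 27/2 = 27.5, R_n = min(1.2×27.5×25×450, 2.4×24×25×450) = 371.25 kN/bolt; interior L_c = 71 − 27 = 44, R_n = 594 kN/bolt. φR_n = 0.75 × (2×371.25 + 4×594) = 2338.9 kN.
Tension rupture (net): A_n = (192 − 2×29)×25 = 3350 mm² (U = 1.0, A_e = A_n). φR_n = 0.75 × 450 × 3350 = 1130.6 kN.
Governing: min(954.8, 2338.9, 1130.6) = 954.8 kN → bolt shear.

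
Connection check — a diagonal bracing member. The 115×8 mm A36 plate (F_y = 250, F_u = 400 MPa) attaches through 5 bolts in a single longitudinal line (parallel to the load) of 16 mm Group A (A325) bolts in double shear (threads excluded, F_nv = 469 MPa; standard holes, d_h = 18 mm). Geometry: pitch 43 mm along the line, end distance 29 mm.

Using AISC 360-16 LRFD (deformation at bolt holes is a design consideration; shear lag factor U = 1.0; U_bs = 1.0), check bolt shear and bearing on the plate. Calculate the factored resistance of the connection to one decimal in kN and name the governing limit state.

Bolt shear: A_b = π(16)²/4 = 201.06 mm². φR_n = 0.75 × 469 × 201.06 × 5 × 2 = 707.2 kN.
Bearing (8 mm plate, F_u = 400 MPa): end bolts L_c = 29 − 18/2 = 20, R_n = min(1.2×20×8×400, 2.4×16×8×400) = 76.8 kN/bolt; interior L_c = 43 − 18 = 25, R_n = 96 kN/bolt. φR_n = 0.75 × (1×76.8 + 4×96) = 345.6 kN.
Governing: min(707.2, 345.6) = 345.6 kN → bearing.

345.6 kN (bearing governs)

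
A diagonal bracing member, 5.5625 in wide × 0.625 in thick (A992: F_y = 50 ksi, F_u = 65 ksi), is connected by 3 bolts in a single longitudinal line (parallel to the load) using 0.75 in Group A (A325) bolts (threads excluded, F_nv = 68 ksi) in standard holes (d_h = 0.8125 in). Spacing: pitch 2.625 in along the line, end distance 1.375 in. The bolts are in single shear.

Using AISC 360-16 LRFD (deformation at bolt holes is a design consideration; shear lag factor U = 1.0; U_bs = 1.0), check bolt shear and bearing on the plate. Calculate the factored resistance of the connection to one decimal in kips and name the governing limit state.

Bolt shear: A_b = π(0.75)²/4 = 0.44179 in². φR_n = 0.75 × 68 × 0.44179 × 3 × 1 = 67.6 kips.
Bearing (0.625 in plate, F_u = 65 ksi): end bolts L_c = 1.375 − 0.8125/2 = 0.96875, R_n = min(1.2×0.96875×0.625×65, 2.4×0.75×0.625×65) = 47.227 kips/bolt; interior L_c = 2.625 − 0.8125 = 1.8125, R_n = 73.125 kips/bolt. φR_n = 0.75 × (1×47.227 + 2×73.125) = 145.1 kips.
Governing: min(67.6, 145.1) = 67.6 kips → bolt shear.

67.6 kips (bolt shear governs)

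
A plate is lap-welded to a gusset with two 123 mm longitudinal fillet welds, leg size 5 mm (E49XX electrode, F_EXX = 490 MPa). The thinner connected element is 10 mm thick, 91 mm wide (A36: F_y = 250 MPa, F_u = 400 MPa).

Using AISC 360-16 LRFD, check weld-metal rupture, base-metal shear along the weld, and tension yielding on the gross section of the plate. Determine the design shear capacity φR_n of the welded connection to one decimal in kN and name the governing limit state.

191.7 kN (weld metal governs)

Weld metal: throat = 0.707×5 = 3.535 mm, L = 2×123 = 246 mm. φR_n = 0.75 × 0.6 × 490 × 3.535 × 246 = 191.7 kN.
Base metal shear (10 mm plate): yield φR_n = 1.0×0.6×250×10×246 = 369.0 kN; rupture φR_n = 0.75×0.6×400×10×246 = 442.8 kN; take 369.0 kN (yield).
Tension yield (gross): A_g = 91×10 = 910 mm². φR_n = 0.90 × 250 × 910 = 204.8 kN.
Governing: min(191.7, 369.0, 204.8) = 191.7 kN → weld metal.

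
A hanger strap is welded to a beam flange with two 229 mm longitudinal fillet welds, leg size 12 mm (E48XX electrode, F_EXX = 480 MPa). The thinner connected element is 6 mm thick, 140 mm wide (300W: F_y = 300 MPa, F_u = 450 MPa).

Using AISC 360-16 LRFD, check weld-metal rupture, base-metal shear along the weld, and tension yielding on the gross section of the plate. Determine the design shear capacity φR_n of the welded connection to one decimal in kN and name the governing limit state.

Weld metal: throat = 0.707×12 = 8.484 mm, L = 2×229 = 458 mm. φR_n = 0.75 × 0.6 × 480 × 8.484 × 458 = 839.3 kN.
Base metal shear (6 mm plate): yield φR_n = 1.0×0.6×300×6×458 = 494.6 kN; rupture φR_n = 0.75×0.6×450×6×458 = 556.5 kN; take 494.6 kN (yield).
Tension yield (gross): A_g = 140×6 = 840 mm². φR_n = 0.90 × 300 × 840 = 226.8 kN.
Governing: min(839.3, 494.6, 226.8) = 226.8 kN → gross-section yield.

226.8 kN (gross-section yield governs)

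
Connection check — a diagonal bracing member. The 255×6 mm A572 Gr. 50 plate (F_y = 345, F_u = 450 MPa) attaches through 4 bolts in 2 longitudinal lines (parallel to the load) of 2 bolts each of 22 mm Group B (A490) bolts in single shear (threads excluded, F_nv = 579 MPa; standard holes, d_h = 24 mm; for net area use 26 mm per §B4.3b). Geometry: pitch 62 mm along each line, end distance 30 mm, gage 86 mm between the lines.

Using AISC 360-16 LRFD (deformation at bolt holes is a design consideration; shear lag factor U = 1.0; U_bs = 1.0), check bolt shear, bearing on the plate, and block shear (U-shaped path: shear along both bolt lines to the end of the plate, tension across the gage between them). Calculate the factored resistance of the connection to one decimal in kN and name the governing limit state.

Bolt shear: A_b = π(22)²/4 = 380.13 mm². φR_n = 0.75 × 579 × 380.13 × 4 × 1 = 660.3 kN.
Bearing (6 mm plate, F_u = 450 MPa): end bolts L_c = 30 − 24/2 = 18, R_n = min(1.2×18×6×450, 2.4×22×6×450) = 58.32 kN/bolt; interior L_c = 62 − 24 = 38, R_n = 123.12 kN/bolt. φR_n = 0.75 × (2×58.32 + 2×123.12) = 272.2 kN.
Block shear: shear path 2×[30+1×62] = 2×92 mm, A_gv = 1104, A_nv = 2×(92 − 1.5×26)×6 = 636 mm²; tension across gage: (86 − 1×26)×6 = 360 mm². R_n = min(0.6×450×636, 0.6×345×1104) + 1.0×450×360 = min(171.72, 228.53) + 162 = 333.72 kN. φR_n = 0.75 × 333.72 = 250.3 kN.
Governing: min(660.3, 272.2, 250.3) = 250.3 kN → block shear.

250.3 kN (block shear governs)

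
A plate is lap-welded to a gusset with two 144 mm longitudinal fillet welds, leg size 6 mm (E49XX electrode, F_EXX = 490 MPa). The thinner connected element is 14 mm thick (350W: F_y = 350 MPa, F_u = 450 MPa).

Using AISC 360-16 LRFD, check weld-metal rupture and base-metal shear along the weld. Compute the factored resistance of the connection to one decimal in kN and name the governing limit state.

269.4 kN (weld metal governs)

Weld metal: throat = 0.707×6 = 4.242 mm, L = 2×144 = 288 mm. φR_n = 0.75 × 0.6 × 490 × 4.242 × 288 = 269.4 kN.
Base metal shear (14 mm plate): yield φR_n = 1.0×0.6×350×14×288 = 846.7 kN; rupture φR_n = 0.75×0.6×450×14×288 = 816.5 kN; take 816.5 kN (rupture).
Governing: min(269.4, 816.5) = 269.4 kN → weld metal.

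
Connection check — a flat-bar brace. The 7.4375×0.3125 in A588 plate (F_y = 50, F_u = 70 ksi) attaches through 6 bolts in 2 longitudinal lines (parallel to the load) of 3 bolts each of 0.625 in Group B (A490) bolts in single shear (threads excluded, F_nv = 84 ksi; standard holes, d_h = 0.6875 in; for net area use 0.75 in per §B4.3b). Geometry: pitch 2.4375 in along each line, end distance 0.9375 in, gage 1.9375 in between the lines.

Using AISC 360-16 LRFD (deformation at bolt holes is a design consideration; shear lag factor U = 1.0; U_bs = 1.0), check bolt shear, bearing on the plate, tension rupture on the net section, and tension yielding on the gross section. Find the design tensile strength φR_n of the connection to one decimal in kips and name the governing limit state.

Bolt shear: A_b = π(0.625)²/4 = 0.3068 in². φR_n = 0.75 × 84 × 0.3068 × 6 × 1 = 116.0 kips.
Bearing (0.3125 in plate, F_u = 70 ksi): end bolts L_c = 0.9375 − 0.6875/2 = 0.59375, R_n = min(1.2×0.59375×0.3125×70, 2.4×0.625×0.3125×70) = 15.586 kips/bolt; interior L_c = 2.4375 − 0.6875 = 1.75, R_n = 32.813 kips/bolt. φR_n = 0.75 × (2×15.586 + 4×32.813) = 121.8 kips.
Tension rupture (net): A_n = (7.4375 − 2×0.75)×0.3125 = 1.8555 in² (U = 1.0, A_e = A_n). φR_n = 0.75 × 70 × 1.8555 = 97.4 kips.
Tension yield (gross): A_g = 7.4375×0.3125 = 2.3242 in². φR_n = 0.90 × 50 × 2.3242 = 104.6 kips.
Governing: min(116.0, 121.8, 97.4, 104.6) = 97.4 kips → net-section rupture.

97.4 kips (net-section rupture governs)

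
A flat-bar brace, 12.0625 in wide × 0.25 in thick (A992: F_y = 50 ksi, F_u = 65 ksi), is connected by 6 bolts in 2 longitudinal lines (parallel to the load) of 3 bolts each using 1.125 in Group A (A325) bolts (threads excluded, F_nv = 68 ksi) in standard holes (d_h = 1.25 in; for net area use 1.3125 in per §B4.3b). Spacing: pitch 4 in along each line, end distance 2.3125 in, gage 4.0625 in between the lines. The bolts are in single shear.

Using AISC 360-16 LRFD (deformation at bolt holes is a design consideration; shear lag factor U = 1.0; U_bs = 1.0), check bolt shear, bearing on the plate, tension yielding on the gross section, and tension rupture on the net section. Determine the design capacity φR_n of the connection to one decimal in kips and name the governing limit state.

Bolt shear: A_b = π(1.125)²/4 = 0.99402 in². φR_n = 0.75 × 68 × 0.99402 × 6 × 1 = 304.2 kips.
Bearing (0.25 in plate, F_u = 65 ksi): end bolts L_c = 2.3125 − 1.25/2 = 1.6875, R_n = min(1.2×1.6875×0.25×65, 2.4×1.125×0.25×65) = 32.906 kips/bolt; interior L_c = 4 − 1.25 = 2.75, R_n = 43.875 kips/bolt. φR_n = 0.75 × (2×32.906 + 4×43.875) = 181.0 kips.
Tension yield (gross): A_g = 12.0625×0.25 = 3.0156 in². φR_n = 0.90 × 50 × 3.0156 = 135.7 kips.
Tension rupture (net): A_n = (12.0625 − 2×1.3125)×0.25 = 2.3594 in² (U = 1.0, A_e = A_n). φR_n = 0.75 × 65 × 2.3594 = 115.0 kips.
Governing: min(304.2, 181.0, 135.7, 115.0) = 115.0 kips → net-section rupture.

115.0 kips (net-section rupture governs)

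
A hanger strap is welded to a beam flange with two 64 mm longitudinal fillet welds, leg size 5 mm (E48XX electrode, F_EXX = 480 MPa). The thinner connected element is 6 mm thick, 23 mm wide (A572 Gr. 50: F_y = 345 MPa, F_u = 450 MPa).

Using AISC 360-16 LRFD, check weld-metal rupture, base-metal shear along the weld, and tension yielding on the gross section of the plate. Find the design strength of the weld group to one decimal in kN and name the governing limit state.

Weld metal: throat = 0.707×5 = 3.535 mm, L = 2×64 = 128 mm. φR_n = 0.75 × 0.6 × 480 × 3.535 × 128 = 97.7 kN.
Base metal shear (6 mm plate): yield φR_n = 1.0×0.6×345×6×128 = 159.0 kN; rupture φR_n = 0.75×0.6×450×6×128 = 155.5 kN; take 155.5 kN (rupture).
Tension yield (gross): A_g = 23×6 = 138 mm². φR_n = 0.90 × 345 × 138 = 42.8 kN.
Governing: min(97.7, 155.5, 42.8) = 42.8 kN → gross-section yield.

42.8 kN (gross-section yield governs)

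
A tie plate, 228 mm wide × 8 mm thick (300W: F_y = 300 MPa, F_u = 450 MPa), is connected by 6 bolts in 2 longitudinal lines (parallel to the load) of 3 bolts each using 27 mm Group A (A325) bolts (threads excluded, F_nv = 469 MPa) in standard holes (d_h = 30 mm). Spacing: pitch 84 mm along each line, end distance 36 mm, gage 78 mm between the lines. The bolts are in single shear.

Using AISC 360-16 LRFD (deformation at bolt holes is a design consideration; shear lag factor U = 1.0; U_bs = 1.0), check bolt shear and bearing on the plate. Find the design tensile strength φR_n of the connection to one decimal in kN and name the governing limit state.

Bolt shear: A_b = π(27)²/4 = 572.56 mm². φR_n = 0.75 × 469 × 572.56 × 6 × 1 = 1208.4 kN.
Bearing (8 mm plate, F_u = 450 MPa): end bolts L_c = 36 − 30/2 = 21, R_n = min(1.2×21×8×450, 2.4×27×8×450) = 90.72 kN/bolt; interior L_c = 84 − 30 = 54, R_n = 233.28 kN/bolt. φR_n = 0.75 × (2×90.72 + 4×233.28) = 835.9 kN.
Governing: min(1208.4, 835.9) = 835.9 kN → bearing.

835.9 kN (bearing governs)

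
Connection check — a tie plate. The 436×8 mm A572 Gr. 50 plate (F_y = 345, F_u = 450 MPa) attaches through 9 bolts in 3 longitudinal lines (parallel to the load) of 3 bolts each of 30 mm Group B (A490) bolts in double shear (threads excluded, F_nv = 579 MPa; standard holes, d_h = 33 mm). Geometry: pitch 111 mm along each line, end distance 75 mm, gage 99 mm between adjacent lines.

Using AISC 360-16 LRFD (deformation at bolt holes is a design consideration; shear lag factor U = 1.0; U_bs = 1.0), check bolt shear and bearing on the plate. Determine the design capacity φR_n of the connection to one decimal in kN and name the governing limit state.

Bolt shear: A_b = π(30)²/4 = 706.86 mm². φR_n = 0.75 × 579 × 706.86 × 9 × 2 = 5525.2 kN.
Bearing (8 mm plate, F_u = 450 MPa): end bolts L_c = 75 − 33/2 = 58.5, R_n = min(1.2×58.5×8×450, 2.4×30×8×450) = 252.72 kN/bolt; interior L_c = 111 − 33 = 78, R_n = 259.2 kN/bolt. φR_n = 0.75 × (3×252.72 + 6×259.2) = 1735.0 kN.
Governing: min(5525.2, 1735.0) = 1735.0 kN → bearing.

1735.0 kN (bearing governs)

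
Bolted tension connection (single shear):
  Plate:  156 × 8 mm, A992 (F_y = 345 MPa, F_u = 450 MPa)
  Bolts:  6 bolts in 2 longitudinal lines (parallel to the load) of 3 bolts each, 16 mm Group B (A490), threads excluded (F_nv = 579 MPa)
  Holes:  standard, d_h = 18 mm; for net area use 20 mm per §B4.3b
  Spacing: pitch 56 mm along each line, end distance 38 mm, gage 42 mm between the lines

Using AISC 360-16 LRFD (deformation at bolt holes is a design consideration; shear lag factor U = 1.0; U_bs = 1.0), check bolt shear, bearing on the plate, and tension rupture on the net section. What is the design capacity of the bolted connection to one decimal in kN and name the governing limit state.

Bolt shear: A_b = π(16)²/4 = 201.06 mm². φR_n = 0.75 × 579 × 201.06 × 6 × 1 = 523.9 kN.
Bearing (8 mm plate, F_u = 450 MPa): end bolts L_c = 38 − 18/2 = 29, R_n = min(1.2×29×8×450, 2.4×16×8×450) = 125.28 kN/bolt; interior L_c = 56 − 18 = 38, R_n = 138.24 kN/bolt. φR_n = 0.75 × (2×125.28 + 4×138.24) = 602.6 kN.
Tension rupture (net): A_n = (156 − 2×20)×8 = 928 mm² (U = 1.0, A_e = A_n). φR_n = 0.75 × 450 × 928 = 313.2 kN.
Governing: min(523.9, 602.6, 313.2) = 313.2 kN → net-section rupture.

313.2 kN (net-section rupture governs)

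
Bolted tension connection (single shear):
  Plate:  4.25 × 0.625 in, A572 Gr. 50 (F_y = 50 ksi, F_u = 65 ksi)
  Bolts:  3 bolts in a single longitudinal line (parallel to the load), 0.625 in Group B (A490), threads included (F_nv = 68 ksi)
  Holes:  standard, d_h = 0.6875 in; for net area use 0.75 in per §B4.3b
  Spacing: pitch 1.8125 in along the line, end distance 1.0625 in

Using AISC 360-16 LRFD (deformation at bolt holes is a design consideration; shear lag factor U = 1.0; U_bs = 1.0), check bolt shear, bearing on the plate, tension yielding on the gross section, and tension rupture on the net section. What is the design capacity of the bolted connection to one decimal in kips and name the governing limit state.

46.9 kips (bolt shear governs)

Bolt shear: A_b = π(0.625)²/4 = 0.3068 in². φR_n = 0.75 × 68 × 0.3068 × 3 × 1 = 46.9 kips.
Bearing (0.625 in plate, F_u = 65 ksi): end bolts L_c = 1.0625 − 0.6875/2 = 0.71875, R_n = min(1.2×0.71875×0.625×65, 2.4×0.625×0.625×65) = 35.039 kips/bolt; interior L_c = 1.8125 − 0.6875 = 1.125, R_n = 54.844 kips/bolt. φR_n = 0.75 × (1×35.039 + 2×54.844) = 108.5 kips.
Tension yield (gross): A_g = 4.25×0.625 = 2.6563 in². φR_n = 0.90 × 50 × 2.6563 = 119.5 kips.
Tension rupture (net): A_n = (4.25 − 1×0.75)×0.625 = 2.1875 in² (U = 1.0, A_e = A_n). φR_n = 0.75 × 65 × 2.1875 = 106.6 kips.
Governing: min(46.9, 108.5, 119.5, 106.6) = 46.9 kips → bolt shear.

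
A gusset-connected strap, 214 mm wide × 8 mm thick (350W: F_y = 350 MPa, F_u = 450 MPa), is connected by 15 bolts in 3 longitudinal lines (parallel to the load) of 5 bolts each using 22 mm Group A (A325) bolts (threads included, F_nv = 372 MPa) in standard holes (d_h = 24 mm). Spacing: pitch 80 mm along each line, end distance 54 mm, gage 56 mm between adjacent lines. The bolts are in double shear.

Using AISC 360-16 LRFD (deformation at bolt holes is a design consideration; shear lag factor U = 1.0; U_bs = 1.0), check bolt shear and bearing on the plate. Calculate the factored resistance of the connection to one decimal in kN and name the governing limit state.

2119.0 kN (bearing governs)

Bolt shear: A_b = π(22)²/4 = 380.13 mm². φR_n = 0.75 × 372 × 380.13 × 15 × 2 = 3181.7 kN.
Bearing (8 mm plate, F_u = 450 MPa): end bolts L_c = 54 − 24/2 = 42, R_n = min(1.2×42×8×450, 2.4×22×8×450) = 181.44 kN/bolt; interior L_c = 80 − 24 = 56, R_n = 190.08 kN/bolt. φR_n = 0.75 × (3×181.44 + 12×190.08) = 2119.0 kN.
Governing: min(3181.7, 2119.0) = 2119.0 kN → bearing.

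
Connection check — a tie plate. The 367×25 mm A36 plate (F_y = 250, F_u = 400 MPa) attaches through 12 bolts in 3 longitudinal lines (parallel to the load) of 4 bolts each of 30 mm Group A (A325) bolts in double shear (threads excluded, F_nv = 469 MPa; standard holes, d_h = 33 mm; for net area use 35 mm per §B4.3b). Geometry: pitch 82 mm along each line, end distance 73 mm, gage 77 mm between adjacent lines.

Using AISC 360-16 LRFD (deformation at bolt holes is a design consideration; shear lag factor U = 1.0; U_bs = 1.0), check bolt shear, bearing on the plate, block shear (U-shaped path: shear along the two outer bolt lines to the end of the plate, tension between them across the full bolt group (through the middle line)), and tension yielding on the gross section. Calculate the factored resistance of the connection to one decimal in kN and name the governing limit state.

2064.4 kN (gross-section yield governs)

Bolt shear: A_b = π(30)²/4 = 706.86 mm². φR_n = 0.75 × 469 × 706.86 × 12 × 2 = 5967.3 kN.
Bearing (25 mm plate, F_u = 400 MPa): end bolts L_c = 73 − 33/2 = 56.5, R_n = min(1.2×56.5×25×400, 2.4×30×25×400) = 678 kN/bolt; interior L_c = 82 − 33 = 49, R_n = 588 kN/bolt. φR_n = 0.75 × (3×678 + 9×588) = 5494.5 kN.
Block shear: shear path 2×[73+3×82] = 2×319 mm, A_gv = 15950, A_nv = 2×(319 − 3.5×35)×25 = 9825 mm²; tension across gage: (154 − 2×35)×25 = 2100 mm². R_n = min(0.6×400×9825, 0.6×250×15950) + 1.0×400×2100 = min(2358, 2392.5) + 840 = 3198 kN. φR_n = 0.75 × 3198 = 2398.5 kN.
Tension yield (gross): A_g = 367×25 = 9175 mm². φR_n = 0.90 × 250 × 9175 = 2064.4 kN.
Governing: min(5967.3, 5494.5, 2398.5, 2064.4) = 2064.4 kN → gross-section yield.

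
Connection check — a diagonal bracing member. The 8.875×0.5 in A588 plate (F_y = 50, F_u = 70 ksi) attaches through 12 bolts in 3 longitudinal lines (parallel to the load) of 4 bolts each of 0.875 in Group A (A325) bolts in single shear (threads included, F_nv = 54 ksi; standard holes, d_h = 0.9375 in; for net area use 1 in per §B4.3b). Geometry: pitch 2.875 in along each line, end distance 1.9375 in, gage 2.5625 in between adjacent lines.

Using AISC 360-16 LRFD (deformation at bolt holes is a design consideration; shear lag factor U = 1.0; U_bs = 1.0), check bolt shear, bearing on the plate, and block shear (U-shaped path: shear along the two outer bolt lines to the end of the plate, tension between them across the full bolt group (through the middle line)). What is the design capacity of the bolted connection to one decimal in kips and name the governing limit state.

292.2 kips (bolt shear governs)

Bolt shear: A_b = π(0.875)²/4 = 0.60132 in². φR_n = 0.75 × 54 × 0.60132 × 12 × 1 = 292.2 kips.
Bearing (0.5 in plate, F_u = 70 ksi): end bolts L_c = 1.9375 − 0.9375/2 = 1.46875, R_n = min(1.2×1.46875×0.5×70, 2.4×0.875×0.5×70) = 61.688 kips/bolt; interior L_c = 2.875 − 0.9375 = 1.9375, R_n = 73.5 kips/bolt. φR_n = 0.75 × (3×61.688 + 9×73.5) = 634.9 kips.
Block shear: shear path 2×[1.9375+3×2.875] = 2×10.5625 in, A_gv = 10.563, A_nv = 2×(10.5625 − 3.5×1)×0.5 = 7.0625 in²; tension across gage: (5.125 − 2×1)×0.5 = 1.5625 in². R_n = min(0.6×70×7.0625, 0.6×50×10.563) + 1.0×70×1.5625 = min(296.63, 316.89) + 109.38 = 406.01 kips. φR_n = 0.75 × 406.01 = 304.5 kips.
Governing: min(292.2, 634.9, 304.5) = 292.2 kips → bolt shear.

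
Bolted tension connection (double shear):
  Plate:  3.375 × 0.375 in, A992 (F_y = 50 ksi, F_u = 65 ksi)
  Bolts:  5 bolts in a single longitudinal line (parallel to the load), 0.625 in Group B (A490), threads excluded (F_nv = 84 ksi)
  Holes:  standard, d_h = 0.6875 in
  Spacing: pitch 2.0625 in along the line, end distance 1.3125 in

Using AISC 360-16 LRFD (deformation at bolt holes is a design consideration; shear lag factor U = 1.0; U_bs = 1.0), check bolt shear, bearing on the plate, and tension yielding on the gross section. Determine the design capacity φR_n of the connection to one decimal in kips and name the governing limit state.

Bolt shear: A_b = π(0.625)²/4 = 0.3068 in². φR_n = 0.75 × 84 × 0.3068 × 5 × 2 = 193.3 kips.
Bearing (0.375 in plate, F_u = 65 ksi): end bolts L_c = 1.3125 − 0.6875/2 = 0.96875, R_n = min(1.2×0.96875×0.375×65, 2.4×0.625×0.375×65) = 28.336 kips/bolt; interior L_c = 2.0625 − 0.6875 = 1.375, R_n = 36.563 kips/bolt. φR_n = 0.75 × (1×28.336 + 4×36.563) = 130.9 kips.
Tension yield (gross): A_g = 3.375×0.375 = 1.2656 in². φR_n = 0.90 × 50 × 1.2656 = 57.0 kips.
Governing: min(193.3, 130.9, 57.0) = 57.0 kips → gross-section yield.

57.0 kips (gross-section yield governs)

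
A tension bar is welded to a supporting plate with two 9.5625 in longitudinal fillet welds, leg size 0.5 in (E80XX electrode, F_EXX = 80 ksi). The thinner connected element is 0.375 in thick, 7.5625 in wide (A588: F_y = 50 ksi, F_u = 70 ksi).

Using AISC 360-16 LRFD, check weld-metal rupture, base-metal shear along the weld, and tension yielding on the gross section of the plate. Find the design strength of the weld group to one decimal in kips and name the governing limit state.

127.6 kips (gross-section yield governs)

Weld metal: throat = 0.707×0.5 = 0.3535 in, L = 2×9.5625 = 19.125 in. φR_n = 0.75 × 0.6 × 80 × 0.3535 × 19.125 = 243.4 kips.
Base metal shear (0.375 in plate): yield φR_n = 1.0×0.6×50×0.375×19.125 = 215.2 kips; rupture φR_n = 0.75×0.6×70×0.375×19.125 = 225.9 kips; take 215.2 kips (yield).
Tension yield (gross): A_g = 7.5625×0.375 = 2.8359 in². φR_n = 0.90 × 50 × 2.8359 = 127.6 kips.
Governing: min(243.4, 215.2, 127.6) = 127.6 kips → gross-section yield.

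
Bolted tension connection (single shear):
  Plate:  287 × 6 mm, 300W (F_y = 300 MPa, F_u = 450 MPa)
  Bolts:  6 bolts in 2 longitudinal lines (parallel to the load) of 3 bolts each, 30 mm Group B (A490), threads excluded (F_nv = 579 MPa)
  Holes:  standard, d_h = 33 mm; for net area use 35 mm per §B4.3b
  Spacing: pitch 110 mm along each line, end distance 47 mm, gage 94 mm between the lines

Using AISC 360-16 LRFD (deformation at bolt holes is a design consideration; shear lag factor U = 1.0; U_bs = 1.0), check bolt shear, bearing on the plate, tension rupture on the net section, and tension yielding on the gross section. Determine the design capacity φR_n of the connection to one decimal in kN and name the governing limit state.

439.4 kN (net-section rupture governs)

Bolt shear: A_b = π(30)²/4 = 706.86 mm². φR_n = 0.75 × 579 × 706.86 × 6 × 1 = 1841.7 kN.
Bearing (6 mm plate, F_u = 450 MPa): end bolts L_c = 47 − 33/2 = 30.5, R_n = min(1.2×30.5×6×450, 2.4×30×6×450) = 98.82 kN/bolt; interior L_c = 110 − 33 = 77, R_n = 194.4 kN/bolt. φR_n = 0.75 × (2×98.82 + 4×194.4) = 731.4 kN.
Tension rupture (net): A_n = (287 − 2×35)×6 = 1302 mm² (U = 1.0, A_e = A_n). φR_n = 0.75 × 450 × 1302 = 439.4 kN.
Tension yield (gross): A_g = 287×6 = 1722 mm². φR_n = 0.90 × 300 × 1722 = 464.9 kN.
Governing: min(1841.7, 731.4, 439.4, 464.9) = 439.4 kN → net-section rupture.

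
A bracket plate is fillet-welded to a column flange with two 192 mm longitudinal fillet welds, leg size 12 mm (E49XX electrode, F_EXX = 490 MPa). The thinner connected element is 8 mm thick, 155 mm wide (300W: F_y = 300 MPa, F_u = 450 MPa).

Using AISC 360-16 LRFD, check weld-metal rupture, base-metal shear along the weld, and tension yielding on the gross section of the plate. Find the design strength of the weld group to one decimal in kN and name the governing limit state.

334.8 kN (gross-section yield governs)

Weld metal: throat = 0.707×12 = 8.484 mm, L = 2×192 = 384 mm. φR_n = 0.75 × 0.6 × 490 × 8.484 × 384 = 718.4 kN.
Base metal shear (8 mm plate): yield φR_n = 1.0×0.6×300×8×384 = 553.0 kN; rupture φR_n = 0.75×0.6×450×8×384 = 622.1 kN; take 553.0 kN (yield).
Tension yield (gross): A_g = 155×8 = 1240 mm². φR_n = 0.90 × 300 × 1240 = 334.8 kN.
Governing: min(718.4, 553.0, 334.8) = 334.8 kN → gross-section yield.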